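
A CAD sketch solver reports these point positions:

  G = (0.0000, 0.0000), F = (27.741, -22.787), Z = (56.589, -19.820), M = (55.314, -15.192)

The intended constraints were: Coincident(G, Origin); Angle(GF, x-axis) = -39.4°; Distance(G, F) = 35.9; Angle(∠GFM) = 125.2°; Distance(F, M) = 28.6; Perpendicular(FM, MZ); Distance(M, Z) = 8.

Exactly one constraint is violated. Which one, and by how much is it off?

Distance(M, Z) = 8 — off by 3.20.

G = (0.00, 0.00) ✓; GF at -39.40° ✓; |GF| = 35.90 ✓; ∠GFM = 125.2° ✓; |FM| = 28.60 ✓; ∠(FM, MZ) = 90.00° ✓; |MZ| = 4.800 ✗.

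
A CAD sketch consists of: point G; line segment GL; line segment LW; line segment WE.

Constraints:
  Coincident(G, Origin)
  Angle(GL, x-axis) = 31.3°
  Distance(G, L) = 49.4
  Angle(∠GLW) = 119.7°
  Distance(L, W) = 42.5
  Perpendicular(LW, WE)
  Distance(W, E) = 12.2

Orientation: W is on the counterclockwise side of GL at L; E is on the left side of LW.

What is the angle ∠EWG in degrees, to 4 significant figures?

57.35°

G is at the origin; GL runs at 31.3° with length 49.4, so L = 49.4·(cos 31.3°, sin 31.3°) = (42.21, 25.66). ∠GLW = 119.7°, so LW runs at 31.3° + (180° − 119.7°) = 91.60° from the x-axis; with |LW| = 42.5, W = L + 42.5·(cos 91.60°, sin 91.60°) = (41.02, 68.15). The perpendicularity gives WE at right angles to LW; with |WE| = 12.2 on the left of LW, E = W + 12.2·(-0.9996, -0.02792) = (28.83, 67.81). Then cos ∠EWG = WE·WG / (|WE||WG|), giving 57.35°.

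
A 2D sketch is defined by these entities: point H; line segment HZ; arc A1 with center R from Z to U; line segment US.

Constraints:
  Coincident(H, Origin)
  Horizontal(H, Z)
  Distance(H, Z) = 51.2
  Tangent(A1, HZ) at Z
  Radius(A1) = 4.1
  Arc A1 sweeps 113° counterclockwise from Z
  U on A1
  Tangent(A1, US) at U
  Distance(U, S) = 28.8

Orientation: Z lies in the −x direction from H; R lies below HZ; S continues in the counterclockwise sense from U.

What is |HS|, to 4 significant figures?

54.31

H is at the origin; H and Z share the same y with |HZ| = 51.2 and Z on the −x side, so Z = (-51.20, 0.000). The tangent condition forces RZ to be normal to HZ, so R = Z + (0, -4.1) = (-51.20, -4.100). On A1, Z sits at bearing 90° from R; a 113° counterclockwise sweep puts U at bearing 203°, so U = R + 4.1·(cos 203°, sin 203°) = (-54.97, -5.702). Since A1 is tangent to US there, RU ⟂ US, so US runs along (−sin 203°, cos 203°); with |US| = 28.8, S = (-43.72, -32.21). Then |HS| = |S − H| = 54.31.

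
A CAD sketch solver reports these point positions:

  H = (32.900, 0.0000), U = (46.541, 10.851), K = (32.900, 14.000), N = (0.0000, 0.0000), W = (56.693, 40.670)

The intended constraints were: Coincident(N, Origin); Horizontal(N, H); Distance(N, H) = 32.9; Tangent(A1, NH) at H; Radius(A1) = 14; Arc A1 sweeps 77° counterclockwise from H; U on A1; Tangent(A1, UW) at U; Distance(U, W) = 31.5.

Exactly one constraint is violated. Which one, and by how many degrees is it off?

Tangent(A1, UW) at U — off by 5.80°.

N = (0.00, 0.00) ✓; N.y = 0.00, H.y = 0.00 ✓; |NH| = 32.90 ✓; ∠(KH, HN) = 90.00° ✓; |KH| = 14.00 ✓; bearing(K→U) − bearing(K→H) = 77.00° ✓; |KU| = 14.00 ✓; ∠(KU, UW) = 95.80° ✗; |UW| = 31.50 ✓.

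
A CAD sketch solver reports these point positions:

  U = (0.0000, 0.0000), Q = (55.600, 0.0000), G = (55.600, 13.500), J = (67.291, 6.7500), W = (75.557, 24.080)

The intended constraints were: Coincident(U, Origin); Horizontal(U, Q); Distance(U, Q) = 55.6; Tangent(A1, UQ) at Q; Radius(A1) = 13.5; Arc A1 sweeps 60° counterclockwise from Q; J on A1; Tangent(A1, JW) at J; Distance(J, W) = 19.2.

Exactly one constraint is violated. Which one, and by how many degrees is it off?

Tangent(A1, JW) at J — off by 4.50°.

U = (0.00, 0.00) ✓; U.y = 0.00, Q.y = 0.00 ✓; |UQ| = 55.60 ✓; ∠(GQ, QU) = 90.00° ✓; |GQ| = 13.50 ✓; bearing(G→J) − bearing(G→Q) = 60.00° ✓; |GJ| = 13.50 ✓; ∠(GJ, JW) = 85.50° ✗; |JW| = 19.20 ✓.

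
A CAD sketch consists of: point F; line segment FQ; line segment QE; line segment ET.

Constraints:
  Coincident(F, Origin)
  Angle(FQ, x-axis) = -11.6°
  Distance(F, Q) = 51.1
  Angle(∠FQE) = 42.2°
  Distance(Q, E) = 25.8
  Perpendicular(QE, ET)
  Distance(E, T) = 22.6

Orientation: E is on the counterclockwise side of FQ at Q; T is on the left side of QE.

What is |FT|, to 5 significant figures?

16.817

F is at the origin; FQ runs at -11.6° with length 51.1, so Q = 51.1·(cos -11.6°, sin -11.6°) = (50.056, -10.275). ∠FQE = 42.2°, so QE runs at -11.6° + (180° − 42.2°) = 126.20° from the x-axis; with |QE| = 25.8, E = Q + 25.8·(cos 126.20°, sin 126.20°) = (34.819, 10.544). QE ⟂ ET; with |ET| = 22.6 on the left of QE, T = E + 22.6·(-0.80696, -0.59061) = (16.581, -2.8032). Then |FT| = |T − F| = 16.817.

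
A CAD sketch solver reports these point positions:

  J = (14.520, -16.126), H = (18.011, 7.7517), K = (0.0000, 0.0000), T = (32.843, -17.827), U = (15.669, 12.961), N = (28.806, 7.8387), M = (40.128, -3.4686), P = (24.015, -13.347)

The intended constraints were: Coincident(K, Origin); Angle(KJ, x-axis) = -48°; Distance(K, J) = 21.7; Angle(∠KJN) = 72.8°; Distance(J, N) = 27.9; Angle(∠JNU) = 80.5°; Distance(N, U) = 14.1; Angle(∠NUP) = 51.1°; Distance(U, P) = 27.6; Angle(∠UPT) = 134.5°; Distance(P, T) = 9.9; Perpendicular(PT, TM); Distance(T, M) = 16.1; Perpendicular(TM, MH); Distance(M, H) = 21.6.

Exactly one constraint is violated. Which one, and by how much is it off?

Distance(M, H) = 21.6 — off by 3.20.

K = (0.00, 0.00) ✓; KJ at -48.00° ✓; |KJ| = 21.70 ✓; ∠KJN = 72.80° ✓; |JN| = 27.90 ✓; ∠JNU = 80.50° ✓; |NU| = 14.10 ✓; ∠NUP = 51.10° ✓; |UP| = 27.60 ✓; ∠UPT = 134.5° ✓; |PT| = 9.900 ✓; ∠(PT, TM) = 90.00° ✓; |TM| = 16.10 ✓; ∠(TM, MH) = 90.00° ✓; |MH| = 24.80 ✗.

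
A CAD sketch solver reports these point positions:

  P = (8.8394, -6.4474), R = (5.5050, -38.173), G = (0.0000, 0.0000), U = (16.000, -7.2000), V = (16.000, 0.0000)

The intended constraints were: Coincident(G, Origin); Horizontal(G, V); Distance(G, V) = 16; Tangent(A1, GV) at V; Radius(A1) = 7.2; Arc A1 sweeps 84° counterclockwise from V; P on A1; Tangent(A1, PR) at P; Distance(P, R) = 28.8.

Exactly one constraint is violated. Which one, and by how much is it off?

Distance(P, R) = 28.8 — off by 3.10.

G = (0.00, 0.00) ✓; G.y = 0.00, V.y = 0.00 ✓; |GV| = 16.00 ✓; ∠(UV, VG) = 90.00° ✓; |UV| = 7.200 ✓; bearing(U→P) − bearing(U→V) = 84.00° ✓; |UP| = 7.200 ✓; ∠(UP, PR) = 90.00° ✓; |PR| = 31.90 ✗.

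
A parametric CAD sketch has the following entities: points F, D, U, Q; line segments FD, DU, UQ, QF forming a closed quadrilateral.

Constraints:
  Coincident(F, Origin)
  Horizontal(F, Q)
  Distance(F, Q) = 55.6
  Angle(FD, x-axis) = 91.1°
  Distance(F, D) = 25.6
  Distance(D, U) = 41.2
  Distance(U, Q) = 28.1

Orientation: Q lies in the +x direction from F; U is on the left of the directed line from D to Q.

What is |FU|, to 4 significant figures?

47.12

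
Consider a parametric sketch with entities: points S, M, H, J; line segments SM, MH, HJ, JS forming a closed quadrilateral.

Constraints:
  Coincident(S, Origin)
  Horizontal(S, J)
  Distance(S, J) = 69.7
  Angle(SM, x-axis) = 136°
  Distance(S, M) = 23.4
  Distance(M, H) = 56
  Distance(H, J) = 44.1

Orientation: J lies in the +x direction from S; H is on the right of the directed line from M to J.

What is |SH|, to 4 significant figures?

33.03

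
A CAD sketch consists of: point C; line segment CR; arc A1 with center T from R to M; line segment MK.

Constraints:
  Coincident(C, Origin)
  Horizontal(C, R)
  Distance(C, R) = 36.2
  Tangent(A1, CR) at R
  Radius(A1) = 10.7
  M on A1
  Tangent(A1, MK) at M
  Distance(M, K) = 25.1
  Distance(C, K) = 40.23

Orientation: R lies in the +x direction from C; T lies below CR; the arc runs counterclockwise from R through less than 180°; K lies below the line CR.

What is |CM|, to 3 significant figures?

27.2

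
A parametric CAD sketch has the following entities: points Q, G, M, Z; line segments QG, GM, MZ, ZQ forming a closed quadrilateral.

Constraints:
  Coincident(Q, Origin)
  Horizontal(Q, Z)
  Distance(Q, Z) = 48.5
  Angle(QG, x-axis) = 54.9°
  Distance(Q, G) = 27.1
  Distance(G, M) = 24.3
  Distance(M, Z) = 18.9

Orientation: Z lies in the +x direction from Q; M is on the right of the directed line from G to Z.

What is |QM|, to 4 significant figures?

29.86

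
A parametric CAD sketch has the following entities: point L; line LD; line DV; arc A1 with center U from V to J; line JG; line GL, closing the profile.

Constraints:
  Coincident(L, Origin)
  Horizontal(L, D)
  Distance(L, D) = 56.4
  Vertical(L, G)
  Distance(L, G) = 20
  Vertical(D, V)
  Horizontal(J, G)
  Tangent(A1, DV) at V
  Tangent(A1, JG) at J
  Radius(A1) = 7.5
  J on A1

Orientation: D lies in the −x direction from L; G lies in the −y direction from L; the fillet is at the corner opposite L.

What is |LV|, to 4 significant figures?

57.77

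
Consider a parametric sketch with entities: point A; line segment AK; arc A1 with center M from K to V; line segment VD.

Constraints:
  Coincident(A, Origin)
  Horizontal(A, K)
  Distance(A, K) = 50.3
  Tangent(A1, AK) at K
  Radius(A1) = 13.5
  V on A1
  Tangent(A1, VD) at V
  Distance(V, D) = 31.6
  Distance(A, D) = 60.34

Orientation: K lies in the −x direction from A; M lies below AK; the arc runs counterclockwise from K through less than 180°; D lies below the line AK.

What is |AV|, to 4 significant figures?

64.39

A is at the origin; AK is horizontal with |AK| = 50.3 and K on the −x side, so K = (-50.30, 0.000). Since A1 is tangent to AK there, MK ⟂ AK, so M = K + (0, -13.5) = (-50.30, -13.50). Since MV ⟂ VD (tangency), |MD| = √(13.5² + 31.6²) = 34.36 regardless of where V sits on A1. So D lies on both circle(A, 60.34) and circle(M, 34.36); the below-AK intersection is D = (-39.08, -45.98). V is the foot of the tangent from D: V = (-60.30, -22.57).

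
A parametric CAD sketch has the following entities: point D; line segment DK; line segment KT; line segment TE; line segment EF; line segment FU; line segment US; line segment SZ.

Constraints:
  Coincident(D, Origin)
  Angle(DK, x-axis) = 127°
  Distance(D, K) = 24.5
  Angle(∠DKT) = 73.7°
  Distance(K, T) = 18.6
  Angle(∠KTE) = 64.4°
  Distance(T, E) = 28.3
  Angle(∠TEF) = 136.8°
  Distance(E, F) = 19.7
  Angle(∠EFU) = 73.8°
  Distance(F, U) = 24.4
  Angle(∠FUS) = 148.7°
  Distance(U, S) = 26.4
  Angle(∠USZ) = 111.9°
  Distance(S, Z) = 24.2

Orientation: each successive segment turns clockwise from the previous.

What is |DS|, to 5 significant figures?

39.942

D is at the origin; DK runs at 127.0° with length 24.5, so K = (-14.744, 19.567). ∠DKT = 73.7° gives KT at 20.700° from the x-axis; with |KT| = 18.6, T = (2.6548, 26.141). ∠KTE = 64.4° gives TE at -94.900° from the x-axis; with |TE| = 28.3, E = (0.23749, -2.0554). ∠TEF = 136.8° gives EF at -138.10° from the x-axis; with |EF| = 19.7, F = (-14.425, -15.212). ∠EFU = 73.8° gives FU at 115.70° from the x-axis; with |FU| = 24.4, U = (-25.007, 6.7746). ∠FUS = 148.7° gives US at 84.400° from the x-axis; with |US| = 26.4, S = (-22.431, 33.049). Then |DS| = |S − D| = 39.942.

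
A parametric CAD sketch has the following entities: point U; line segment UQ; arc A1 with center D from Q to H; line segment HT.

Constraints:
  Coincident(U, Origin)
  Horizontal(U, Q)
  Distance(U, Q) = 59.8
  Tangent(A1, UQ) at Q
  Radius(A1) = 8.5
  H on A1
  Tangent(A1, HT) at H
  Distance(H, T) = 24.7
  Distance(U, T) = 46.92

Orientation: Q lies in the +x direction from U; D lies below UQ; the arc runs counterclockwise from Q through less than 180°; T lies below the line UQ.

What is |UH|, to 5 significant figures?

52.711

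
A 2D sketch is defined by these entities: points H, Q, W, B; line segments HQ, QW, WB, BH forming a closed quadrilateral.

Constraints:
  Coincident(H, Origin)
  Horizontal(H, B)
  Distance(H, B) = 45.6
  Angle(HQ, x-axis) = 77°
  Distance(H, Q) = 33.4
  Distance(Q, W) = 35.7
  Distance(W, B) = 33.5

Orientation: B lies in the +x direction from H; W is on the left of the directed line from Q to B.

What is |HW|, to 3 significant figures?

54.6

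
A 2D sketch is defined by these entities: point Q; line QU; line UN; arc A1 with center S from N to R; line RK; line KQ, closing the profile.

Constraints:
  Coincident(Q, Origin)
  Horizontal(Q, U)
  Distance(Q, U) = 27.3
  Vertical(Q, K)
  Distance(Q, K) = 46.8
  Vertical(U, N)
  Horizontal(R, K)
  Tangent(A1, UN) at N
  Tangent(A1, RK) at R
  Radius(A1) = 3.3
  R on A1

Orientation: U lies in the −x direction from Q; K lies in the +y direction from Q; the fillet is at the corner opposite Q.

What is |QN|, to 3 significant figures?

51.4

The virtual corner opposite Q is at (-27.3, 46.8). Tangency of A1 to UN means the radius SN is perpendicular to UN and since A1 is tangent to RK there, SR ⟂ RK, with radius 3.3, so the center S sits 3.3 in from both sides at S = (-24.0, 43.5). That places the tangent points at N = (-27.3, 43.5) on UN and R = (-24.0, 46.8) on RK. Then |QN| = |N − Q| = 51.4.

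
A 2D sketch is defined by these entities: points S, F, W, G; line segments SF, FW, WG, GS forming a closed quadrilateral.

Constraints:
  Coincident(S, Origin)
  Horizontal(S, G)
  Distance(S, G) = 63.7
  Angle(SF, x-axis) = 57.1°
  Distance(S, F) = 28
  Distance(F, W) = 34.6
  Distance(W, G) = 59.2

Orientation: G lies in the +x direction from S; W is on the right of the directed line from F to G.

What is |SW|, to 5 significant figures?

10.995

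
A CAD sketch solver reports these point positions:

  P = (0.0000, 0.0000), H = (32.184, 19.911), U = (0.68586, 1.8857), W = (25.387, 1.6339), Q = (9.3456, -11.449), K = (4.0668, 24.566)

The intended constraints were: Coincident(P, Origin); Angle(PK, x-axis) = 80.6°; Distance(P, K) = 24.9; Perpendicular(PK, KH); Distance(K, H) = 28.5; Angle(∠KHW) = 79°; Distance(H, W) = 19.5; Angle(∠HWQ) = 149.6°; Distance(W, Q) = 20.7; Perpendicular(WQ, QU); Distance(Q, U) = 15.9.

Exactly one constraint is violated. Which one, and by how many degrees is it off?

Perpendicular(WQ, QU) — off by 6.20°.

P = (0.00, 0.00) ✓; PK at 80.60° ✓; |PK| = 24.90 ✓; ∠(PK, KH) = 90.00° ✓; |KH| = 28.50 ✓; ∠KHW = 79.00° ✓; |HW| = 19.50 ✓; ∠HWQ = 149.6° ✓; |WQ| = 20.70 ✓; ∠(WQ, QU) = 96.20° ✗; |QU| = 15.90 ✓.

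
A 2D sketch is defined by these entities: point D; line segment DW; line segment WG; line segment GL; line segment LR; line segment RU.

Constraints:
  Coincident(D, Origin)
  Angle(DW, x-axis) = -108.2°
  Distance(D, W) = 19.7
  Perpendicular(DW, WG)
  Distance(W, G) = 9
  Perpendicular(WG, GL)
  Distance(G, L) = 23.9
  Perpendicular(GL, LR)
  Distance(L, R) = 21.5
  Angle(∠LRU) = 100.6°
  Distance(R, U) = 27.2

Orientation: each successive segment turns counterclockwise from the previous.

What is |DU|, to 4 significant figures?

28.53

D is at the origin; DW runs at -108.2° with length 19.7, so W = (-6.153, -18.71). DW is perpendicular to WG, so WG runs at -18.20°; with |WG| = 9.0, G = (2.397, -21.53). WG ⟂ GL, so GL runs at 71.80°; with |GL| = 23.9, L = (9.862, 1.179). GL is perpendicular to LR, so LR runs at 161.8°; with |LR| = 21.5, R = (-10.56, 7.894). ∠LRU = 100.6° gives RU at -118.8° from the x-axis; with |RU| = 27.2, U = (-23.67, -15.94). Then |DU| = |U − D| = 28.53.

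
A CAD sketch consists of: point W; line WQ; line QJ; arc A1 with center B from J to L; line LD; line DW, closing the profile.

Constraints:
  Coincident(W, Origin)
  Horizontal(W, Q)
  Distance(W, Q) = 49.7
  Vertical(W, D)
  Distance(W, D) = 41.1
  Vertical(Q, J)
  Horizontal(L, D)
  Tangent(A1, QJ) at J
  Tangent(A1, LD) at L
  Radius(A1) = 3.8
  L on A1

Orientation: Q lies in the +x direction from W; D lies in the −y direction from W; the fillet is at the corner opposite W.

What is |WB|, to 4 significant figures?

59.14

W is at the origin; WQ is horizontal with |WQ| = 49.7 and Q on the +x side, so Q = (49.70, 0.000). WD is vertical with |WD| = 41.1 and D on the −y side, so D = (0.000, -41.10). The virtual corner opposite W is at (49.70, -41.10). Tangency of A1 to QJ means the radius BJ is perpendicular to QJ and A1 meets LD tangentially, so BL is at right angles to LD, with radius 3.8, so the center B sits 3.8 in from both sides at B = (45.90, -37.30). Then |WB| = |B − W| = 59.14.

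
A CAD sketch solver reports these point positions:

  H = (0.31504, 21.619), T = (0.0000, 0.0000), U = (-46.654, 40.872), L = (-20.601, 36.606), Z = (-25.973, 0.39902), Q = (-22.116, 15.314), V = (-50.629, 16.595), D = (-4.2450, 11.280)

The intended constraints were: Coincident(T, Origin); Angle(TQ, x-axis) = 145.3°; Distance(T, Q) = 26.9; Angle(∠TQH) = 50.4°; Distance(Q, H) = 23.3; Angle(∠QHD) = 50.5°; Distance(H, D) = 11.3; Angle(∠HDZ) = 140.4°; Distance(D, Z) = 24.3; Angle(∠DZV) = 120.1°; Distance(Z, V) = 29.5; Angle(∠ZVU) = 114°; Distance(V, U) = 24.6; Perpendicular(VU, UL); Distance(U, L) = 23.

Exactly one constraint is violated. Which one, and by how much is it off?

Distance(U, L) = 23 — off by 3.40.

T = (0.00, 0.00) ✓; TQ at 145.3° ✓; |TQ| = 26.90 ✓; ∠TQH = 50.40° ✓; |QH| = 23.30 ✓; ∠QHD = 50.50° ✓; |HD| = 11.30 ✓; ∠HDZ = 140.4° ✓; |DZ| = 24.30 ✓; ∠DZV = 120.1° ✓; |ZV| = 29.50 ✓; ∠ZVU = 114.0° ✓; |VU| = 24.60 ✓; ∠(VU, UL) = 90.00° ✓; |UL| = 26.40 ✗.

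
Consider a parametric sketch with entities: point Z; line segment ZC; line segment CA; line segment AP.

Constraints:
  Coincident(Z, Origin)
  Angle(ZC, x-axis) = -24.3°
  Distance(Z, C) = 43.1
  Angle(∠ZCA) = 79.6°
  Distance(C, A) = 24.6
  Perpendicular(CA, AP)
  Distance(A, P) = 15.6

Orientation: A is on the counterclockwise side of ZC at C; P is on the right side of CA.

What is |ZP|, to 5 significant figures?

60.382

∠ZCA = 79.6°, so CA runs at -24.3° + (180° − 79.6°) = 76.100° from the x-axis; with |CA| = 24.6, A = C + 24.6·(cos 76.100°, sin 76.100°) = (45.191, 6.1434). CA ⟂ AP; with |AP| = 15.6 on the right of CA, P = A + 15.6·(0.97072, -0.24023) = (60.334, 2.3958). Then |ZP| = |P − Z| = 60.382.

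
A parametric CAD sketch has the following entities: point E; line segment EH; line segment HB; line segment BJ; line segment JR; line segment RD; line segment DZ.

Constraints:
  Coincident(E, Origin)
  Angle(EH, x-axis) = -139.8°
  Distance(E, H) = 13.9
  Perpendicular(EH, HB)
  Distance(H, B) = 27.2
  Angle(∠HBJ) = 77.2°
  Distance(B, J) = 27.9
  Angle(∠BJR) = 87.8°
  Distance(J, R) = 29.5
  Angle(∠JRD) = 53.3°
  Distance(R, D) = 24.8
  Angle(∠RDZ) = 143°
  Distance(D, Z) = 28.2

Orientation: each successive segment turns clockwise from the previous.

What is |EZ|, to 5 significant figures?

41.488

E is at the origin; EH runs at -139.8° with length 13.9, so H = (-10.617, -8.9719). The perpendicularity gives HB at right angles to EH, so HB runs at 130.20°; with |HB| = 27.2, B = (-28.173, 11.803). ∠HBJ = 77.2° gives BJ at 27.400° from the x-axis; with |BJ| = 27.9, J = (-3.4032, 24.643). ∠BJR = 87.8° gives JR at -64.800° from the x-axis; with |JR| = 29.5, R = (9.1573, -2.0494). ∠JRD = 53.3° gives RD at 168.50° from the x-axis; with |RD| = 24.8, D = (-15.145, 2.8949). ∠RDZ = 143.0° gives DZ at 131.50° from the x-axis; with |DZ| = 28.2, Z = (-33.831, 24.015). Then |EZ| = |Z − E| = 41.488.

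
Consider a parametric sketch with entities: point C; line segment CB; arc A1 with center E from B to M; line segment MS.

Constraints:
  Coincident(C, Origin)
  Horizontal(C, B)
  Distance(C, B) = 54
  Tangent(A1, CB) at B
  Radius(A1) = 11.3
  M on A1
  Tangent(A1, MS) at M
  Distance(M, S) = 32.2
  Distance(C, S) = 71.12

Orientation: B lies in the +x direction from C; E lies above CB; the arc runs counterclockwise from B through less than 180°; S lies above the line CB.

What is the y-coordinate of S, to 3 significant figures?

45.4

C is at the origin; CB is horizontal with |CB| = 54.0 and B on the +x side, so B = (54.0, 0.00). Tangency of A1 to CB means the radius EB is perpendicular to CB, so E = B + (0, 11.3) = (54.0, 11.3). Since EM ⟂ MS (tangency), |ES| = √(11.3² + 32.2²) = 34.1 regardless of where M sits on A1. So S lies on both circle(C, 71.12) and circle(E, 34.1); the above-CB intersection is S = (54.7, 45.4). M is the foot of the tangent from S: M = (64.7, 14.8).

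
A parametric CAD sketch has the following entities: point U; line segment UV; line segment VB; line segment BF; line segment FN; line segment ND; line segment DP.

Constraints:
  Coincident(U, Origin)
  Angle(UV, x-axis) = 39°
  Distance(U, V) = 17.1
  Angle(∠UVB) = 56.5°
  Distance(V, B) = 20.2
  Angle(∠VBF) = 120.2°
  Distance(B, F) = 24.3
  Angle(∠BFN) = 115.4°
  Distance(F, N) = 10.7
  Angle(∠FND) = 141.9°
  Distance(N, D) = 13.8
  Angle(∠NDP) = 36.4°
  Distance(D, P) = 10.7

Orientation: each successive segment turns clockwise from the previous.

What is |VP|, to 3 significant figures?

32.0

∠FND = 141.9° gives ND at 113° from the x-axis; with |ND| = 13.8, D = (-19.3, -5.65). ∠NDP = 36.4° gives DP at -30.6° from the x-axis; with |DP| = 10.7, P = (-10.1, -11.1). Then |VP| = |P − V| = 32.0.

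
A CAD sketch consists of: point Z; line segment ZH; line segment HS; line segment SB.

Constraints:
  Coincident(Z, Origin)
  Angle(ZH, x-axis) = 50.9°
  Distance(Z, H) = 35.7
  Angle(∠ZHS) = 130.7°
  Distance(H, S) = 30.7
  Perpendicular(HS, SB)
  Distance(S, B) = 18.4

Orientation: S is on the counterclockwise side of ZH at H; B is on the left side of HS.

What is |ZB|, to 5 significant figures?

54.671

Z is at the origin; ZH runs at 50.9° with length 35.7, so H = 35.7·(cos 50.9°, sin 50.9°) = (22.515, 27.705). ∠ZHS = 130.7°, so HS runs at 50.9° + (180° − 130.7°) = 100.20° from the x-axis; with |HS| = 30.7, S = H + 30.7·(cos 100.20°, sin 100.20°) = (17.079, 57.920). HS ⟂ SB; with |SB| = 18.4 on the left of HS, B = S + 18.4·(-0.98420, -0.17708) = (-1.0306, 54.661). Then |ZB| = |B − Z| = 54.671.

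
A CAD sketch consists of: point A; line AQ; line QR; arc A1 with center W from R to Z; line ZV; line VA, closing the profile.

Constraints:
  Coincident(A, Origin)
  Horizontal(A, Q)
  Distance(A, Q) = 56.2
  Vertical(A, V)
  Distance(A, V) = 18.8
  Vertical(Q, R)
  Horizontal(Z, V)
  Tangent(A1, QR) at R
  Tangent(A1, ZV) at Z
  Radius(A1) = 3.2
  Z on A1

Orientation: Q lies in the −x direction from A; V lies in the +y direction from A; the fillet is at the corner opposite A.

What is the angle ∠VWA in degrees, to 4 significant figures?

19.86°

A is at the origin; A and Q share the same y with |AQ| = 56.2 and Q on the −x side, so Q = (-56.20, 0.000). A and V share the same x with |AV| = 18.8 and V on the +y side, so V = (0.000, 18.80). The virtual corner opposite A is at (-56.20, 18.80). Tangency of A1 to QR means the radius WR is perpendicular to QR and tangency of A1 to ZV means the radius WZ is perpendicular to ZV, with radius 3.2, so the center W sits 3.2 in from both sides at W = (-53.00, 15.60). Then cos ∠VWA = WV·WA / (|WV||WA|), giving 19.86°.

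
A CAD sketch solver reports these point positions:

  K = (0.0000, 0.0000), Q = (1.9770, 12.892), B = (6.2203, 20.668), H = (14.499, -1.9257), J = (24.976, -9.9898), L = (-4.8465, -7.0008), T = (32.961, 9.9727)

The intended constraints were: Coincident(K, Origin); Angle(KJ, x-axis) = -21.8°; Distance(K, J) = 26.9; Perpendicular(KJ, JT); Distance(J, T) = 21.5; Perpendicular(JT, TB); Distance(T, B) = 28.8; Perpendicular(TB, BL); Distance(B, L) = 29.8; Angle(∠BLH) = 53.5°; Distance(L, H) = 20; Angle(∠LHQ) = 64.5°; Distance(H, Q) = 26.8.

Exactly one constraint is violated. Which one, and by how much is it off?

Distance(H, Q) = 26.8 — off by 7.40.

K = (0.00, 0.00) ✓; KJ at -21.80° ✓; |KJ| = 26.90 ✓; ∠(KJ, JT) = 90.00° ✓; |JT| = 21.50 ✓; ∠(JT, TB) = 90.00° ✓; |TB| = 28.80 ✓; ∠(TB, BL) = 90.00° ✓; |BL| = 29.80 ✓; ∠BLH = 53.50° ✓; |LH| = 20.00 ✓; ∠LHQ = 64.50° ✓; |HQ| = 19.40 ✗.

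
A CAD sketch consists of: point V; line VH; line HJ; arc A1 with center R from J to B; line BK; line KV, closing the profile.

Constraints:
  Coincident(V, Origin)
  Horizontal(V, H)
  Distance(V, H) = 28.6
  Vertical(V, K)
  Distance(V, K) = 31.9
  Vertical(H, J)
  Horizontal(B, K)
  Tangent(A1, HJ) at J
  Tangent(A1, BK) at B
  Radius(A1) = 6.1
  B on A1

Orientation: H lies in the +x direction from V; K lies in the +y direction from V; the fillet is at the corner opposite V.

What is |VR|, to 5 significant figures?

34.233

V and K share the same x with |VK| = 31.9 and K on the +y side, so K = (0.0000, 31.900). The virtual corner opposite V is at (28.600, 31.900). Tangency of A1 to HJ means the radius RJ is perpendicular to HJ and tangency of A1 to BK means the radius RB is perpendicular to BK, with radius 6.1, so the center R sits 6.1 in from both sides at R = (22.500, 25.800). Then |VR| = |R − V| = 34.233.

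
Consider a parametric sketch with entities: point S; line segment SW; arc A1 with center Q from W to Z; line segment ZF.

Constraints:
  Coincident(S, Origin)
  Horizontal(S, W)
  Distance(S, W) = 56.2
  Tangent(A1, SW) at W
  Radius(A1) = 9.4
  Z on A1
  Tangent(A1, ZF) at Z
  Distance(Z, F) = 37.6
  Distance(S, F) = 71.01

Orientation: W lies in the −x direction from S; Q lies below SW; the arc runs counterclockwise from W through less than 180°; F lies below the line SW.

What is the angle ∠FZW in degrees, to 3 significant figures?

125°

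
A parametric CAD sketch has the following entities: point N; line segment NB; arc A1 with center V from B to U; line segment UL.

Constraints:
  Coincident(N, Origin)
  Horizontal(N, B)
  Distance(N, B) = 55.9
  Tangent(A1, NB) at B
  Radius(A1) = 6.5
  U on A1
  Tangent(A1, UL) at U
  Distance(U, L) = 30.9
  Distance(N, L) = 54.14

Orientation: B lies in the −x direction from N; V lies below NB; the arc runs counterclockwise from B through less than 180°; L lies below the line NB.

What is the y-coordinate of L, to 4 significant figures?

-34.65

Checks: |VU| = 6.500 ✓; ∠(VU, UL) = 90.00° ✓; |UL| = 30.90 ✓; |NL| = 54.14 ✓.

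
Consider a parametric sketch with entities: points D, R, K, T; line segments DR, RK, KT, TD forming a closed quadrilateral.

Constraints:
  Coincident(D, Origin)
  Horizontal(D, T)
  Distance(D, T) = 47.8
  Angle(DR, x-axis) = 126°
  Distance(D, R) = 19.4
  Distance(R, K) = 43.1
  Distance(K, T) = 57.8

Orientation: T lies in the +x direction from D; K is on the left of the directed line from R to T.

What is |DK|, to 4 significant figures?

51.29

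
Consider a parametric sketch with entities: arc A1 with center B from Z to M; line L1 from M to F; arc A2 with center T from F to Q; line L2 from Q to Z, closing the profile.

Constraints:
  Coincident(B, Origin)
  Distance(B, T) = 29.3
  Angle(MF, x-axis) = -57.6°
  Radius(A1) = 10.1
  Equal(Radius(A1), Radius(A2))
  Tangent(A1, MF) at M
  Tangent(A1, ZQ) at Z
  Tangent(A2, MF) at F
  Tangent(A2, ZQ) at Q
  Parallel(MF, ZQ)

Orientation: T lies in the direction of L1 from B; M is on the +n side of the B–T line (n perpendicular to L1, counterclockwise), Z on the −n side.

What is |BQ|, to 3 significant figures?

31.0

Tangency of A1 to both parallel lines with radius 10.1 puts M and Z at B ± 10.1·n: M = (8.53, 5.41), Z = (-8.53, -5.41). Equal radii place F and Q the same way about T: F = T + 10.1·n = (24.2, -19.3), Q = T − 10.1·n = (7.17, -30.2). Then |BQ| = |Q − B| = 31.0.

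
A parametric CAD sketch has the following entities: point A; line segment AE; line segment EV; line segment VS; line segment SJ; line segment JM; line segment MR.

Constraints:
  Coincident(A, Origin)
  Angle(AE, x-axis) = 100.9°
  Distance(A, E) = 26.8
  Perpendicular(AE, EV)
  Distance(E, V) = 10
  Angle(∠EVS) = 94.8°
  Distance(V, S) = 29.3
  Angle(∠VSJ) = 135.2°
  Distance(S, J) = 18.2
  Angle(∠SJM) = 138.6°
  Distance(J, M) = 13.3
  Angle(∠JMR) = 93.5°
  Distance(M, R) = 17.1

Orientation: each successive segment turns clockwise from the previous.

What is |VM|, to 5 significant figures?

50.380

A is at the origin; AE runs at 100.9° with length 26.8, so E = (-5.0678, 26.316). AE is perpendicular to EV, so EV runs at 10.900°; with |EV| = 10.0, V = (4.7518, 28.207). ∠EVS = 94.8° gives VS at -74.300° from the x-axis; with |VS| = 29.3, S = (12.680, 0.00057976). ∠VSJ = 135.2° gives SJ at -119.10° from the x-axis; with |SJ| = 18.2, J = (3.8291, -15.902). ∠SJM = 138.6° gives JM at -160.50° from the x-axis; with |JM| = 13.3, M = (-8.7080, -20.342). Then |VM| = |M − V| = 50.380.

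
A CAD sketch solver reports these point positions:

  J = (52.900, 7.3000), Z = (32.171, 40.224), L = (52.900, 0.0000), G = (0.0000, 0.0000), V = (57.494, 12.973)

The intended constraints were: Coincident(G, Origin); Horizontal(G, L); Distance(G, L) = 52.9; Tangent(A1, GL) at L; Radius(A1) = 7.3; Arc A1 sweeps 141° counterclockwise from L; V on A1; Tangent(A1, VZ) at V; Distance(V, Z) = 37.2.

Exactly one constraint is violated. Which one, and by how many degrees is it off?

Tangent(A1, VZ) at V — off by 8.10°.

G = (0.00, 0.00) ✓; G.y = 0.00, L.y = 0.00 ✓; |GL| = 52.90 ✓; ∠(JL, LG) = 90.00° ✓; |JL| = 7.300 ✓; bearing(J→V) − bearing(J→L) = 141.0° ✓; |JV| = 7.300 ✓; ∠(JV, VZ) = 98.10° ✗; |VZ| = 37.20 ✓.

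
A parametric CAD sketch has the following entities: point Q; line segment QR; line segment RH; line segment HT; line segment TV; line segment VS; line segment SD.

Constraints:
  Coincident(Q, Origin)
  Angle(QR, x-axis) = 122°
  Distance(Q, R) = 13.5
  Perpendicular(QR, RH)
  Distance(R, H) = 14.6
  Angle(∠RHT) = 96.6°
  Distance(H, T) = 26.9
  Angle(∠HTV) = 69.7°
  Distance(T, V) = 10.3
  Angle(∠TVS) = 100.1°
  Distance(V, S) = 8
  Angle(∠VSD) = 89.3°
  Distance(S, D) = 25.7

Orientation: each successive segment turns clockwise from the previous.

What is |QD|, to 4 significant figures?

34.14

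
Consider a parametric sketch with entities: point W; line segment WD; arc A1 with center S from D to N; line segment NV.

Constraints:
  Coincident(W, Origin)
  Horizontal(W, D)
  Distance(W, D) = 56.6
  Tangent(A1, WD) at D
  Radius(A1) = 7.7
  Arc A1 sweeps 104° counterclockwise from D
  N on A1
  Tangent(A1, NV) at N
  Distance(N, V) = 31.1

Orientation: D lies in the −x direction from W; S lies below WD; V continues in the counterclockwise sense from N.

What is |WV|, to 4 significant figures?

69.11

W is at the origin; W and D share the same y with |WD| = 56.6 and D on the −x side, so D = (-56.60, 0.000). The tangent condition forces SD to be normal to WD, so S = D + (0, -7.7) = (-56.60, -7.700). On A1, D sits at bearing 90° from S; a 104° counterclockwise sweep puts N at bearing 194°, so N = S + 7.7·(cos 194°, sin 194°) = (-64.07, -9.563). Since A1 is tangent to NV there, SN ⟂ NV, so NV runs along (−sin 194°, cos 194°); with |NV| = 31.1, V = (-56.55, -39.74). Then |WV| = |V − W| = 69.11.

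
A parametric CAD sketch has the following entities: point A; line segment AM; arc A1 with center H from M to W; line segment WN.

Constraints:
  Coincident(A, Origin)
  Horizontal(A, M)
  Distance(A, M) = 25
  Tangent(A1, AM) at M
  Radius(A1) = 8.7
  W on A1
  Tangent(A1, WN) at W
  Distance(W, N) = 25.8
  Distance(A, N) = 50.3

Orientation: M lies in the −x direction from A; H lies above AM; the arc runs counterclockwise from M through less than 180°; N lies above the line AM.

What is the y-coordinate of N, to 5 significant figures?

32.321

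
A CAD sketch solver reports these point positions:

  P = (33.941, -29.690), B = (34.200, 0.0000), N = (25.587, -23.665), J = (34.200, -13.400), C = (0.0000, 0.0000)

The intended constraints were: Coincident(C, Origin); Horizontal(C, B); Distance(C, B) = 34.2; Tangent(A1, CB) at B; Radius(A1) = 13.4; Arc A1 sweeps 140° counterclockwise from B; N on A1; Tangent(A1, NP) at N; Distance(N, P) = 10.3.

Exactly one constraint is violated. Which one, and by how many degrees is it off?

Tangent(A1, NP) at N — off by 4.20°.

C = (0.00, 0.00) ✓; C.y = 0.00, B.y = 0.00 ✓; |CB| = 34.20 ✓; ∠(JB, BC) = 90.00° ✓; |JB| = 13.40 ✓; bearing(J→N) − bearing(J→B) = 140.0° ✓; |JN| = 13.40 ✓; ∠(JN, NP) = 85.80° ✗; |NP| = 10.30 ✓.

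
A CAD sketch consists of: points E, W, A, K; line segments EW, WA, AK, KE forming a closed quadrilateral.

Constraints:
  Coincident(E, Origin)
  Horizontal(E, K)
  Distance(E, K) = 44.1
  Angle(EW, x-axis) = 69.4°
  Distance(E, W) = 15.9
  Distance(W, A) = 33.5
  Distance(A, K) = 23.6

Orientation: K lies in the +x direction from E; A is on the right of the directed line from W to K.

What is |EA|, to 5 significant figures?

27.532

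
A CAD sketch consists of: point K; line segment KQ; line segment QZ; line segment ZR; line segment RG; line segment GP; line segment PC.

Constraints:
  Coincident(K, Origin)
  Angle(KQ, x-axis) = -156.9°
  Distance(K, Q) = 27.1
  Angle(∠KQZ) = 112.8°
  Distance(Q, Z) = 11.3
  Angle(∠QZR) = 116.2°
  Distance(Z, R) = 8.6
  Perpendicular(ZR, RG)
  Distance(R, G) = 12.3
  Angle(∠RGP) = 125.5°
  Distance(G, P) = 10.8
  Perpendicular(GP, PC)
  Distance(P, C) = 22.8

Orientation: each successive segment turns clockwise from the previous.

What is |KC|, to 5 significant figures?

40.285

K is at the origin; KQ runs at -156.9° with length 27.1, so Q = (-24.927, -10.632). ∠KQZ = 112.8° gives QZ at 135.90° from the x-axis; with |QZ| = 11.3, Z = (-33.042, -2.7685). ∠QZR = 116.2° gives ZR at 72.100° from the x-axis; with |ZR| = 8.6, R = (-30.399, 5.4152). ZR ⟂ RG, so RG runs at -17.900°; with |RG| = 12.3, G = (-18.694, 1.6347). ∠RGP = 125.5° gives GP at -72.400° from the x-axis; with |GP| = 10.8, P = (-15.429, -8.6598). The perpendicularity gives PC at right angles to GP, so PC runs at -162.40°; with |PC| = 22.8, C = (-37.161, -15.554). Then |KC| = |C − K| = 40.285.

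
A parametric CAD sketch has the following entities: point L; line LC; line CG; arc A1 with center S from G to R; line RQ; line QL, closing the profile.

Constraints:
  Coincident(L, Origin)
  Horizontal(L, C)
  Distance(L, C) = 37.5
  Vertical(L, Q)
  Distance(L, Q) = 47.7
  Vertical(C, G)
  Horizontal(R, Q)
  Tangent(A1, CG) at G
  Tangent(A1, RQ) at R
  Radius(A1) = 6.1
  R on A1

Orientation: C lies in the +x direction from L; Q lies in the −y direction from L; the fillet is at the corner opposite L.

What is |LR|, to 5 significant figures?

57.107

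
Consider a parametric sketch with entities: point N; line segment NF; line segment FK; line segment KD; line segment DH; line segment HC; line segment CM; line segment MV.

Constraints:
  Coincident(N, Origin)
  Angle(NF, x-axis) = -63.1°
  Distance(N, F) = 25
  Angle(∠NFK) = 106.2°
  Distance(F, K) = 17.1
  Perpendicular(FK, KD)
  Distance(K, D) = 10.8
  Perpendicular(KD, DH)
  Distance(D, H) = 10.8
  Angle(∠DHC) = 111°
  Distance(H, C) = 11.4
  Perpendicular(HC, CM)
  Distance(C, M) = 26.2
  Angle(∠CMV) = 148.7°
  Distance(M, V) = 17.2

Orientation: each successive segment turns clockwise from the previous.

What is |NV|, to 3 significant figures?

58.9

N is at the origin; NF runs at -63.1° with length 25.0, so F = (11.3, -22.3). ∠NFK = 106.2° gives FK at -137° from the x-axis; with |FK| = 17.1, K = (-1.17, -34.0). FK ⟂ KD, so KD runs at 133°; with |KD| = 10.8, D = (-8.55, -26.1). KD ⟂ DH, so DH runs at 43.1°; with |DH| = 10.8, H = (-0.669, -18.7). ∠DHC = 111.0° gives HC at -25.9° from the x-axis; with |HC| = 11.4, C = (9.59, -23.7). HC ⟂ CM, so CM runs at -116°; with |CM| = 26.2, M = (-1.86, -47.3). ∠CMV = 148.7° gives MV at -147° from the x-axis; with |MV| = 17.2, V = (-16.3, -56.6). Then |NV| = |V − N| = 58.9.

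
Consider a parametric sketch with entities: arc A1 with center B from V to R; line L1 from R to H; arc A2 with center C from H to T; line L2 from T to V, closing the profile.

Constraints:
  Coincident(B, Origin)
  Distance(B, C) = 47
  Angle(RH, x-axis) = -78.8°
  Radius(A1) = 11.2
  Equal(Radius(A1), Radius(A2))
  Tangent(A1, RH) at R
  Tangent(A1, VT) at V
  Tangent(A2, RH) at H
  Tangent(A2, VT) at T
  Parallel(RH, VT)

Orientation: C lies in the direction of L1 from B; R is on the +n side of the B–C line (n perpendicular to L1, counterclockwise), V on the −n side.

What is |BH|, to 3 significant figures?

48.3

Tangency of A1 to both parallel lines with radius 11.2 puts R and V at B ± 11.2·n: R = (11.0, 2.18), V = (-11.0, -2.18). Equal radii place H and T the same way about C: H = C + 11.2·n = (20.1, -43.9), T = C − 11.2·n = (-1.86, -48.3). Then |BH| = |H − B| = 48.3.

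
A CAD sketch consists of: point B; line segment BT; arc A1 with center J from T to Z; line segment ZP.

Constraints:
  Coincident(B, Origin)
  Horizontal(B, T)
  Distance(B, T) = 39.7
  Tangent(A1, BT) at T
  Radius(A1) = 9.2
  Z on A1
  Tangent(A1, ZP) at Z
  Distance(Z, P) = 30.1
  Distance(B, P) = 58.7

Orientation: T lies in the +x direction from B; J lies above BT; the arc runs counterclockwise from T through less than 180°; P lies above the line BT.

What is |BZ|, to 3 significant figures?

50.0

B is at the origin; BT is horizontal with |BT| = 39.7 and T on the +x side, so T = (39.7, 0.00). A1 meets BT tangentially, so JT is at right angles to BT, so J = T + (0, 9.2) = (39.7, 9.20). Since JZ ⟂ ZP (tangency), |JP| = √(9.2² + 30.1²) = 31.5 regardless of where Z sits on A1. So P lies on both circle(B, 58.7) and circle(J, 31.5); the above-BT intersection is P = (42.4, 40.6). Z is the foot of the tangent from P: Z = (48.7, 11.1).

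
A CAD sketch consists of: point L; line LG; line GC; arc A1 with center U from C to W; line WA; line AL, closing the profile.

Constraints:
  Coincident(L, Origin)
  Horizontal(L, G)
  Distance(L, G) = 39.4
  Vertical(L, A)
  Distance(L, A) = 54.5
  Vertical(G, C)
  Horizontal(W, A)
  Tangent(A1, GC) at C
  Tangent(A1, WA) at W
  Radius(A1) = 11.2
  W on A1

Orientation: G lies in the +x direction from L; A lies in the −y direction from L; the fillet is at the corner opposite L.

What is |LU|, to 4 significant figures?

51.67

L is at the origin; LG is horizontal with |LG| = 39.4 and G on the +x side, so G = (39.40, 0.000). L and A share the same x with |LA| = 54.5 and A on the −y side, so A = (0.000, -54.50). The virtual corner opposite L is at (39.40, -54.50). The tangent condition forces UC to be normal to GC and since A1 is tangent to WA there, UW ⟂ WA, with radius 11.2, so the center U sits 11.2 in from both sides at U = (28.20, -43.30). Then |LU| = |U − L| = 51.67.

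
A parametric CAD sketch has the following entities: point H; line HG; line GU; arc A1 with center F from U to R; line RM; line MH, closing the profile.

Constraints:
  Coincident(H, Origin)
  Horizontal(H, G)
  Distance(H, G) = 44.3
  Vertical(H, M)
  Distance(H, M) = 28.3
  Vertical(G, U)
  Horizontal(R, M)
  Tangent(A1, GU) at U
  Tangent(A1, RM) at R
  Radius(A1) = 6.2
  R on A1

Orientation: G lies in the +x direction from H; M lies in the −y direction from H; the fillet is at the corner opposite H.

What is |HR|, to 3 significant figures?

47.5

H is at the origin; HG is horizontal with |HG| = 44.3 and G on the +x side, so G = (44.3, 0.00). H and M share the same x with |HM| = 28.3 and M on the −y side, so M = (0.00, -28.3). The virtual corner opposite H is at (44.3, -28.3). A1 meets GU tangentially, so FU is at right angles to GU and since A1 is tangent to RM there, FR ⟂ RM, with radius 6.2, so the center F sits 6.2 in from both sides at F = (38.1, -22.1). That places the tangent points at U = (44.3, -22.1) on GU and R = (38.1, -28.3) on RM. Then |HR| = |R − H| = 47.5.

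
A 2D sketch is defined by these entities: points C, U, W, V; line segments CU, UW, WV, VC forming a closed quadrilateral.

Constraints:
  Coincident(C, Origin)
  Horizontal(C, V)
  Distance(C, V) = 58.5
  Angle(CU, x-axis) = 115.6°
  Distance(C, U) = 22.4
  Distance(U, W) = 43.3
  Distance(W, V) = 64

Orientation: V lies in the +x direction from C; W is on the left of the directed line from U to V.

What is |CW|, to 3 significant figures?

55.3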